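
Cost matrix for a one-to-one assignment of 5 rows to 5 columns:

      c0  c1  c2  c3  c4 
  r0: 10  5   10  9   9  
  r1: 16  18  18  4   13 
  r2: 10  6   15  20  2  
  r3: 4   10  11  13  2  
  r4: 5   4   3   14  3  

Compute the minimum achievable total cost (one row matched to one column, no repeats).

optimal assignment: row0→col1 (cost 5), row1→col3 (cost 4), row2→col4 (cost 2), row3→col0 (cost 4), row4→col2 (cost 3)
total = 5 + 4 + 2 + 4 + 3 = 18

Minimum assignment cost: 18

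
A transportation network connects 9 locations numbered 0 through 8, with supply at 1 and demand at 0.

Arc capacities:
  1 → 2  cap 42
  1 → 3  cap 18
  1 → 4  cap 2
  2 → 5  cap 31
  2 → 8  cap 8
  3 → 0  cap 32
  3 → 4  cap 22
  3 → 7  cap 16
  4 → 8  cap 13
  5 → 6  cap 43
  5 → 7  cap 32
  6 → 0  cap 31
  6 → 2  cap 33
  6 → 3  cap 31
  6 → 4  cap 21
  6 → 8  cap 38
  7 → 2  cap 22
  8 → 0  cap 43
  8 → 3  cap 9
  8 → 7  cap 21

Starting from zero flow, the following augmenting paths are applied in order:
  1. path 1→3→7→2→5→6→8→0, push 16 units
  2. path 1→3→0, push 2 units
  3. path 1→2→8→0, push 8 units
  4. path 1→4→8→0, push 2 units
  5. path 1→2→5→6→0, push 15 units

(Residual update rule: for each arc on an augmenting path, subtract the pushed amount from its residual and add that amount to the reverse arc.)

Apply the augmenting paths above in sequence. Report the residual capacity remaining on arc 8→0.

Residual capacity of (8,0): 17

after path 1 (1→3→7→2→5→6→8→0, push 16): res(8,0)=27
after path 2 (1→3→0, push 2): res(8,0)=27
after path 3 (1→2→8→0, push 8): res(8,0)=19
after path 4 (1→4→8→0, push 2): res(8,0)=17
after path 5 (1→2→5→6→0, push 15): res(8,0)=17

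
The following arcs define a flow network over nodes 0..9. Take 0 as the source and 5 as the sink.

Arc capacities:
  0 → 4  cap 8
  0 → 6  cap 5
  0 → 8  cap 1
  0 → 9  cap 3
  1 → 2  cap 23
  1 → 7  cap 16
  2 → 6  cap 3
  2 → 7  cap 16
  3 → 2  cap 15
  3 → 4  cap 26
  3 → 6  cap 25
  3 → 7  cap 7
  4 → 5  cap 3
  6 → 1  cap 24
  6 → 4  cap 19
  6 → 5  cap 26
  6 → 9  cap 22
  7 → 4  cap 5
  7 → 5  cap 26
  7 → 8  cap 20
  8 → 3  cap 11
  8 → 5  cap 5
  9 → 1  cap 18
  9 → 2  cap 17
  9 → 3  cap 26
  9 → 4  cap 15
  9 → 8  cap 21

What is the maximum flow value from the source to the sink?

Maximum flow value: 12

augment #1: 0→4→5 bottleneck 3, total now 3
augment #2: 0→6→5 bottleneck 5, total now 8
augment #3: 0→8→5 bottleneck 1, total now 9
augment #4: 0→9→8→5 bottleneck 3, total now 12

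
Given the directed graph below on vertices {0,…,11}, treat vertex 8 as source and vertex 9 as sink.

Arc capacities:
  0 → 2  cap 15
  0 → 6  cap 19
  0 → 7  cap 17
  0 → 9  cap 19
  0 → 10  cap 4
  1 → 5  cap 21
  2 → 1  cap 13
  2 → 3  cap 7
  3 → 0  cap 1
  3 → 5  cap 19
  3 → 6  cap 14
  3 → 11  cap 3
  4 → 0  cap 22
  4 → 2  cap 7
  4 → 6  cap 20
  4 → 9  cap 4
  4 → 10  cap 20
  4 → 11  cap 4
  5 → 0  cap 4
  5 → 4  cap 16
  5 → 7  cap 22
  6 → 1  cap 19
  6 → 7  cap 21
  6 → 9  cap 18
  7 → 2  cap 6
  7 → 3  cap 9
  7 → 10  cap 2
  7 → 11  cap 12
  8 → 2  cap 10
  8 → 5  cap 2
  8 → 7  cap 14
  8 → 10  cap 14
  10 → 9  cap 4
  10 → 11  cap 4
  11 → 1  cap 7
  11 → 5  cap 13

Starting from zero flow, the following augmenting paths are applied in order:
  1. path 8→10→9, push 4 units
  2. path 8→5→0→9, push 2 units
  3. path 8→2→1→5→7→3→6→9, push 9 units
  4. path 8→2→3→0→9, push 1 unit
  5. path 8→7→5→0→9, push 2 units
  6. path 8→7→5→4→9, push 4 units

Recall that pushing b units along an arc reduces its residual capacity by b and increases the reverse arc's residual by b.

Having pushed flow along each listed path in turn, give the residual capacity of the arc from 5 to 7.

Residual capacity of (5,7): 19

after path 1 (8→10→9, push 4): res(5,7)=22
after path 2 (8→5→0→9, push 2): res(5,7)=22
after path 3 (8→2→1→5→7→3→6→9, push 9): res(5,7)=13
after path 4 (8→2→3→0→9, push 1): res(5,7)=13
after path 5 (8→7→5→0→9, push 2): res(5,7)=15
after path 6 (8→7→5→4→9, push 4): res(5,7)=19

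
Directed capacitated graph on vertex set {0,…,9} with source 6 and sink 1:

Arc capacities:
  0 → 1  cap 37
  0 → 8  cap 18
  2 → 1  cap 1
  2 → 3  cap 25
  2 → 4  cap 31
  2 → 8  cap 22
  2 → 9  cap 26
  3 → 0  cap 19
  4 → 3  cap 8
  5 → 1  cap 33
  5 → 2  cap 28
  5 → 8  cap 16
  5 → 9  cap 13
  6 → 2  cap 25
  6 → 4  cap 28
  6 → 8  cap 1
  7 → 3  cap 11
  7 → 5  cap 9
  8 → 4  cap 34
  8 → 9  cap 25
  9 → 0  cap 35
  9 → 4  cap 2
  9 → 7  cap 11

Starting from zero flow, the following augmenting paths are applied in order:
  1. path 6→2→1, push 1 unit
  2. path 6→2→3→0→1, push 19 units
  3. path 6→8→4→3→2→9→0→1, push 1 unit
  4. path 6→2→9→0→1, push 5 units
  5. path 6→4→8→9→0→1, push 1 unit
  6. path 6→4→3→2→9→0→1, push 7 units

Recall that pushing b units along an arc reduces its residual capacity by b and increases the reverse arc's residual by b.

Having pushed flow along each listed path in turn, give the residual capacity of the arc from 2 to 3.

Residual capacity of (2,3): 14

after path 1 (6→2→1, push 1): res(2,3)=25
after path 2 (6→2→3→0→1, push 19): res(2,3)=6
after path 3 (6→8→4→3→2→9→0→1, push 1): res(2,3)=7
after path 4 (6→2→9→0→1, push 5): res(2,3)=7
after path 5 (6→4→8→9→0→1, push 1): res(2,3)=7
after path 6 (6→4→3→2→9→0→1, push 7): res(2,3)=14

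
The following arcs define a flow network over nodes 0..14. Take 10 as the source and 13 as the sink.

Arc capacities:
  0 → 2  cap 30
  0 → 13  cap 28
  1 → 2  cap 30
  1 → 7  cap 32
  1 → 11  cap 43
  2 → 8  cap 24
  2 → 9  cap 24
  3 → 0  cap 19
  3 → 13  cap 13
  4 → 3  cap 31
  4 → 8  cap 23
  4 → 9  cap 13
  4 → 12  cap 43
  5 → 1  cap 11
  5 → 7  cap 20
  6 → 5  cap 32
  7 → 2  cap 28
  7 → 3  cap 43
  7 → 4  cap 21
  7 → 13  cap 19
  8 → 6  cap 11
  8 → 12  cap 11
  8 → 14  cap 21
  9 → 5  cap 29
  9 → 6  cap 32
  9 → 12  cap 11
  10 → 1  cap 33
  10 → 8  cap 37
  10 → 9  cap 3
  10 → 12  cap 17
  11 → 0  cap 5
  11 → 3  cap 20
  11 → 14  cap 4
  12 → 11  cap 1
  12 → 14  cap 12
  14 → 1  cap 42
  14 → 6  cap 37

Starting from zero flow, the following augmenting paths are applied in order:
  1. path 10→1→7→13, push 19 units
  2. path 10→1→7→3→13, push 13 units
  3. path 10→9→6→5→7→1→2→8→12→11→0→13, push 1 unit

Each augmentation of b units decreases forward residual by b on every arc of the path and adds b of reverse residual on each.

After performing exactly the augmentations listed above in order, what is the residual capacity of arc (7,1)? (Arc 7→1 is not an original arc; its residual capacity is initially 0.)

after path 1 (10→1→7→13, push 19): res(7,1)=19
after path 2 (10→1→7→3→13, push 13): res(7,1)=32
after path 3 (10→9→6→5→7→1→2→8→12→11→0→13, push 1): res(7,1)=31

Residual capacity of (7,1): 31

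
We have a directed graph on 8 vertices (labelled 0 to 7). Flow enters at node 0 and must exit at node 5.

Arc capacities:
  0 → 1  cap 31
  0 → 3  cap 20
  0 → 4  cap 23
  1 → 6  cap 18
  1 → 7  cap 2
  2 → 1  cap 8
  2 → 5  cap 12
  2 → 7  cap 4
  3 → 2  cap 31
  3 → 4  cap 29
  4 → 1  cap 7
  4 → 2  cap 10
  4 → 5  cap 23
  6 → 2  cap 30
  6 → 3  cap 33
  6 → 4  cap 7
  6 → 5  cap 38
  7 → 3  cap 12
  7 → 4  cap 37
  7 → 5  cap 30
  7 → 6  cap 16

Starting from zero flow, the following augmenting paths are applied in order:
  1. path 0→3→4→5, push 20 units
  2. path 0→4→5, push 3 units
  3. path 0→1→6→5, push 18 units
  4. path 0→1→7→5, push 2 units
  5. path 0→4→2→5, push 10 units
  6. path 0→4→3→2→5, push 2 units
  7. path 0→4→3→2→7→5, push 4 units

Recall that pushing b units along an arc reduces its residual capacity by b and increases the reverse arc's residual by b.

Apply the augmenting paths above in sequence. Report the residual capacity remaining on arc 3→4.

Residual capacity of (3,4): 15

after path 1 (0→3→4→5, push 20): res(3,4)=9
after path 2 (0→4→5, push 3): res(3,4)=9
after path 3 (0→1→6→5, push 18): res(3,4)=9
after path 4 (0→1→7→5, push 2): res(3,4)=9
after path 5 (0→4→2→5, push 10): res(3,4)=9
after path 6 (0→4→3→2→5, push 2): res(3,4)=11
after path 7 (0→4→3→2→7→5, push 4): res(3,4)=15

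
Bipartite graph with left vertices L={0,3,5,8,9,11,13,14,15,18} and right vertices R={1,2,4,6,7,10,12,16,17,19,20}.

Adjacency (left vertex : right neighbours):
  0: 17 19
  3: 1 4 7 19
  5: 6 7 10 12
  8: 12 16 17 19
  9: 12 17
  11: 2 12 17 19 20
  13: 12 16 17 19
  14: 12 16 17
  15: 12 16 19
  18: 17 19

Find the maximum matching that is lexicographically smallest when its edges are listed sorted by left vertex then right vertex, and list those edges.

Lex-smallest maximum matching: {(0,17), (3,1), (5,6), (8,12), (11,2), (13,16), (15,19)}

|M| = 7 (so the lex-smallest maximum matching has 7 edges)
process left vertices in ascending order; for each, take the smallest-labelled available neighbour that still permits 7 edges overall, or leave it unmatched if none does
lex-smallest matching: {0-17, 3-1, 5-6, 8-12, 11-2, 13-16, 15-19}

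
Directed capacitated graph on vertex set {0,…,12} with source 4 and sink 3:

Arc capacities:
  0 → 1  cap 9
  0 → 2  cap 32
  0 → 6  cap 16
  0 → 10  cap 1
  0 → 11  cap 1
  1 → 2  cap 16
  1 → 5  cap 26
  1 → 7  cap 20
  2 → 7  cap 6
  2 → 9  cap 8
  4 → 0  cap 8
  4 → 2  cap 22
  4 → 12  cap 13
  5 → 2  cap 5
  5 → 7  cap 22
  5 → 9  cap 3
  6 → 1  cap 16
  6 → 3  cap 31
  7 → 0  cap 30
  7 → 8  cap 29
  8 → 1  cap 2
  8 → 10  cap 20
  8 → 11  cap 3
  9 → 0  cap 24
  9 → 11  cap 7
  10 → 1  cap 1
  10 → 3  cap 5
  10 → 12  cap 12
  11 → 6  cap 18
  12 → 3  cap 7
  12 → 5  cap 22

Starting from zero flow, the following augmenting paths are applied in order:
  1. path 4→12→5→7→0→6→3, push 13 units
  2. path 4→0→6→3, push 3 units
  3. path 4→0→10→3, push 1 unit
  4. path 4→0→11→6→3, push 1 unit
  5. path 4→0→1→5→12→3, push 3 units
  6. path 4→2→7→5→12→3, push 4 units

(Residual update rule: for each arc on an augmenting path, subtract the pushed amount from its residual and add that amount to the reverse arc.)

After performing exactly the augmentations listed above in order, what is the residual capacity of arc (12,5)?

after path 1 (4→12→5→7→0→6→3, push 13): res(12,5)=9
after path 2 (4→0→6→3, push 3): res(12,5)=9
after path 3 (4→0→10→3, push 1): res(12,5)=9
after path 4 (4→0→11→6→3, push 1): res(12,5)=9
after path 5 (4→0→1→5→12→3, push 3): res(12,5)=12
after path 6 (4→2→7→5→12→3, push 4): res(12,5)=16

Residual capacity of (12,5): 16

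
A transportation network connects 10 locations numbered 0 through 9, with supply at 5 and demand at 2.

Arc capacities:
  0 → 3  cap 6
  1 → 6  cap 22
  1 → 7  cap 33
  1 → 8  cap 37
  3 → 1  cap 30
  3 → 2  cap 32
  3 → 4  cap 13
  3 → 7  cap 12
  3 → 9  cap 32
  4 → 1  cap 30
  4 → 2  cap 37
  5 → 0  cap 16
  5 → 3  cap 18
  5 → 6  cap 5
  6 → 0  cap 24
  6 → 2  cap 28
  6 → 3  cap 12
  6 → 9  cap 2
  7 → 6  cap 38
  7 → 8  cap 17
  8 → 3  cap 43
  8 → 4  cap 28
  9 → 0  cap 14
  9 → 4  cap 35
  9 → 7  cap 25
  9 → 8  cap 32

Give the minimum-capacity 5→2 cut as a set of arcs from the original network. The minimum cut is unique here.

Min-cut arcs: {(0,3), (5,3), (5,6)} (total capacity 29)

augment #1: 5→3→2 push 18
augment #2: 5→6→2 push 5
augment #3: 5→0→3→2 push 6
max flow = 29; residual-reachable set from 5 gives S-side
cut edges (S→T): {(0,3), (5,3), (5,6)} total cap 29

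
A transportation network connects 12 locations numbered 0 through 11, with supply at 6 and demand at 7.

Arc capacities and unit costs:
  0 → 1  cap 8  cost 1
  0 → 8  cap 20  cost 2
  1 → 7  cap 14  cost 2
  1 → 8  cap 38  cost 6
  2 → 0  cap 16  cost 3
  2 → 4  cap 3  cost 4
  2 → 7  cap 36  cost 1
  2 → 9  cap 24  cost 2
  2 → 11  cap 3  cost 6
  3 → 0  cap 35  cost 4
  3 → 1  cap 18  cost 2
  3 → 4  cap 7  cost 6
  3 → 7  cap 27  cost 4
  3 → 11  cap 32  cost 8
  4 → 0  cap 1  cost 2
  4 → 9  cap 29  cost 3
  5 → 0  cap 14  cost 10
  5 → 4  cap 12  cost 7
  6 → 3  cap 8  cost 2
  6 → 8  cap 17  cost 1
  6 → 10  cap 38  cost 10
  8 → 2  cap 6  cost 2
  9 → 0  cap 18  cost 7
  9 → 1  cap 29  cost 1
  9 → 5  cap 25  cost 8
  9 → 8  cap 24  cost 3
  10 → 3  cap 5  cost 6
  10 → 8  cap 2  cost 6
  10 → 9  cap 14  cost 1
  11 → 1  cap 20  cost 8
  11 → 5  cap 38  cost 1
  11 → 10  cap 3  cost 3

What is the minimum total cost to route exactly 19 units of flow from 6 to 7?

Minimum cost for 19 units: 142

shortest-cost path #1: 6→8→2→7 push 6 @ unit cost 4 (adds 24)
shortest-cost path #2: 6→3→7 push 8 @ unit cost 6 (adds 48)
shortest-cost path #3: 6→10→9→1→7 push 5 @ unit cost 14 (adds 70)
total cost = 142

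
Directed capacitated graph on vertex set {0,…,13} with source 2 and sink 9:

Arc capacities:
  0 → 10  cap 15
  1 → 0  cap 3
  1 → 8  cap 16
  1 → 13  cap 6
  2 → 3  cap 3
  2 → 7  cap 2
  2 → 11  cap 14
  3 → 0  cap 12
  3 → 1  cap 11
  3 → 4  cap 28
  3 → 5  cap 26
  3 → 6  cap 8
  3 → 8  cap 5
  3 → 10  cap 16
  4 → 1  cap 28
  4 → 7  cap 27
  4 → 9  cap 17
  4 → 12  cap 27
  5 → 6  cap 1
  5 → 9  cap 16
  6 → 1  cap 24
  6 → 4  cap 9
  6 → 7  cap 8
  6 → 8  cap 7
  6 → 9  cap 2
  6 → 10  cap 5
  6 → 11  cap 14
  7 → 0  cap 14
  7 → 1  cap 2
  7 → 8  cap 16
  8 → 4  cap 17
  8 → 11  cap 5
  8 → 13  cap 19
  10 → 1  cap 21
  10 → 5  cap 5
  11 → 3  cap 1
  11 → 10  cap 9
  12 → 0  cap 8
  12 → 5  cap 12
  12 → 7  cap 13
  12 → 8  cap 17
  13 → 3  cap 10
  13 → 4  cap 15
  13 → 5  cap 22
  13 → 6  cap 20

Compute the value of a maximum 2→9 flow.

Maximum flow value: 15

augment #1: 2→3→4→9 bottleneck 3, total now 3
augment #2: 2→7→8→4→9 bottleneck 2, total now 5
augment #3: 2→11→3→4→9 bottleneck 1, total now 6
augment #4: 2→11→10→5→9 bottleneck 5, total now 11
augment #5: 2→11→10→1→8→4→9 bottleneck 4, total now 15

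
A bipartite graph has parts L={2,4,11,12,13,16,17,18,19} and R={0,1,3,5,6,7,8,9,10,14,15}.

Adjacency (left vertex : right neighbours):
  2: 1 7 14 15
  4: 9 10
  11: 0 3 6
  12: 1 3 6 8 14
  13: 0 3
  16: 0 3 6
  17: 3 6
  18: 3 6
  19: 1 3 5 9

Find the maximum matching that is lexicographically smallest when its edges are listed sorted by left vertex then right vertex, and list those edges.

Lex-smallest maximum matching: {(2,1), (4,9), (11,0), (12,8), (13,3), (16,6), (19,5)}

|M| = 7 (so the lex-smallest maximum matching has 7 edges)
process left vertices in ascending order; for each, take the smallest-labelled available neighbour that still permits 7 edges overall, or leave it unmatched if none does
lex-smallest matching: {2-1, 4-9, 11-0, 12-8, 13-3, 16-6, 19-5}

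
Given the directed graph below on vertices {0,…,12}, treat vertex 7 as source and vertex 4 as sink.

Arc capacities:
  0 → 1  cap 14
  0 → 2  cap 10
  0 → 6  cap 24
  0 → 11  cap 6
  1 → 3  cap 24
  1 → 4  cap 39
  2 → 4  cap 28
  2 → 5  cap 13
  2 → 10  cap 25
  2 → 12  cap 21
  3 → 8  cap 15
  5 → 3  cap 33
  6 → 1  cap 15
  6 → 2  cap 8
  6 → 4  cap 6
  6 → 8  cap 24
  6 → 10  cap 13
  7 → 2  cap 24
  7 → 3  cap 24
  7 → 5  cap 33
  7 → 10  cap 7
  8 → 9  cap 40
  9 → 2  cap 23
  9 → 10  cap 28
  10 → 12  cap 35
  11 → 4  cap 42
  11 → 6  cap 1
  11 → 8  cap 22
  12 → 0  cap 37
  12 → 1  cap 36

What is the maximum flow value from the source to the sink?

Maximum flow value: 46

augment #1: 7→2→4 bottleneck 24, total now 24
augment #2: 7→10→12→1→4 bottleneck 7, total now 31
augment #3: 7→3→8→9→2→4 bottleneck 4, total now 35
augment #4: 7→3→8→9→2→12→1→4 bottleneck 11, total now 46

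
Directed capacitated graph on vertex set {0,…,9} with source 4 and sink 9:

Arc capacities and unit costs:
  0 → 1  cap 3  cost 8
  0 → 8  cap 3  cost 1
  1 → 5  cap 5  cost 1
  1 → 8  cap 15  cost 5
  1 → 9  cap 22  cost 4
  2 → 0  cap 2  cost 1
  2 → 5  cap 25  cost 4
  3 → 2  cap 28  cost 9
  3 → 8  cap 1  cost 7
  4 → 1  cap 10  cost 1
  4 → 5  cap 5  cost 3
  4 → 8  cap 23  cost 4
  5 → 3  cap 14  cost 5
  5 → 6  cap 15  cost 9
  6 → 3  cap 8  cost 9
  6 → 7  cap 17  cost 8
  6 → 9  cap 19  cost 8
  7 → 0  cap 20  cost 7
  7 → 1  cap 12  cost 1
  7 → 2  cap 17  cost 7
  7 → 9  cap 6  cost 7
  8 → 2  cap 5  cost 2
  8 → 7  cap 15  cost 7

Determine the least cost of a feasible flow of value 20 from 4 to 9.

Minimum cost for 20 units: 210

shortest-cost path #1: 4→1→9 push 10 @ unit cost 5 (adds 50)
shortest-cost path #2: 4→8→7→1→9 push 10 @ unit cost 16 (adds 160)
total cost = 210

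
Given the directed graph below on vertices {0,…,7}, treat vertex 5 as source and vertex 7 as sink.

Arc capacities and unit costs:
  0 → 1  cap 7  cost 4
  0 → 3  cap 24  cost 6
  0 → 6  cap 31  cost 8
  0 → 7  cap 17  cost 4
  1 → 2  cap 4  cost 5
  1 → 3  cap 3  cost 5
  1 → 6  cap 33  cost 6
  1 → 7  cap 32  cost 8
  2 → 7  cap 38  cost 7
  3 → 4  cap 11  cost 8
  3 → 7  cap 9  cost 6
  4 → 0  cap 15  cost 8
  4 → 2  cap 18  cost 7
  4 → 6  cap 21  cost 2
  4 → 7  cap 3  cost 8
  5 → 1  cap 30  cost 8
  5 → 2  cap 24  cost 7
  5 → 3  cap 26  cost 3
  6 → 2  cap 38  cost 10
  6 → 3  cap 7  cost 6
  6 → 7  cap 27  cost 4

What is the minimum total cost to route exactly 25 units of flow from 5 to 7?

shortest-cost path #1: 5→3→7 push 9 @ unit cost 9 (adds 81)
shortest-cost path #2: 5→2→7 push 16 @ unit cost 14 (adds 224)
total cost = 305

Minimum cost for 25 units: 305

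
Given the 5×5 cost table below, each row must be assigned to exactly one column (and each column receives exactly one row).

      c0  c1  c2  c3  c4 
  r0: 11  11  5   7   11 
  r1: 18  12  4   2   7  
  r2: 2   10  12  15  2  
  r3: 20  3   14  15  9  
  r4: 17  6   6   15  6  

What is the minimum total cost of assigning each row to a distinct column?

Minimum assignment cost: 18

optimal assignment: row0→col2 (cost 5), row1→col3 (cost 2), row2→col0 (cost 2), row3→col1 (cost 3), row4→col4 (cost 6)
total = 5 + 2 + 2 + 3 + 6 = 18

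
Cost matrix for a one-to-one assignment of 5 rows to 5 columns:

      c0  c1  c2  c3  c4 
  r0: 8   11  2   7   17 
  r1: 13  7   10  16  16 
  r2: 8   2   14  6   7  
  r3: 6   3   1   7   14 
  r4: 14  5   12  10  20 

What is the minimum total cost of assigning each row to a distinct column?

Minimum assignment cost: 32

optimal assignment: row0→col2 (cost 2), row1→col1 (cost 7), row2→col4 (cost 7), row3→col0 (cost 6), row4→col3 (cost 10)
total = 2 + 7 + 7 + 6 + 10 = 32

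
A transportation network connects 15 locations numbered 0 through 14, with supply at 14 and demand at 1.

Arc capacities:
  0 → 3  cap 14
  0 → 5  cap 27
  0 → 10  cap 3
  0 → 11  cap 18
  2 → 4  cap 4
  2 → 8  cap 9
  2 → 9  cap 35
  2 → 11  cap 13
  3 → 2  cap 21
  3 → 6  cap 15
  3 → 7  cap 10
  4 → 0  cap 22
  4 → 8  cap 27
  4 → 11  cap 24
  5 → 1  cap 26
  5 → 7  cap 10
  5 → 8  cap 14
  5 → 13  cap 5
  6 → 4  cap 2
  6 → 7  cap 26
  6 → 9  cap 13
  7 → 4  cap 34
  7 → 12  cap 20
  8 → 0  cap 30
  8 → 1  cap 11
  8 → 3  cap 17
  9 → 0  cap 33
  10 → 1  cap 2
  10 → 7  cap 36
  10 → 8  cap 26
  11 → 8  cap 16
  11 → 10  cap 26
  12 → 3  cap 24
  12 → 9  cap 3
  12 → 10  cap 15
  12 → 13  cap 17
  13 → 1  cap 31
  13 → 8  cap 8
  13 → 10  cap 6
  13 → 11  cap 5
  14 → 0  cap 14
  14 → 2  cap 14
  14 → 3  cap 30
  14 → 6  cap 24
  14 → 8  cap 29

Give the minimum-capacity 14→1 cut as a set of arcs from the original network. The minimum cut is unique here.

augment #1: 14→8→1 push 11
augment #2: 14→0→5→1 push 14
augment #3: 14→2→11→10→1 push 2
augment #4: 14→8→0→5→1 push 12
augment #5: 14→3→7→12→13→1 push 10
augment #6: 14→6→7→12→13→1 push 7
augment #7: 14→8→0→5→13→1 push 1
max flow = 57; residual-reachable set from 14 gives S-side
cut edges (S→T): {(0,5), (8,1), (10,1), (12,13)} total cap 57

Min-cut arcs: {(0,5), (8,1), (10,1), (12,13)} (total capacity 57)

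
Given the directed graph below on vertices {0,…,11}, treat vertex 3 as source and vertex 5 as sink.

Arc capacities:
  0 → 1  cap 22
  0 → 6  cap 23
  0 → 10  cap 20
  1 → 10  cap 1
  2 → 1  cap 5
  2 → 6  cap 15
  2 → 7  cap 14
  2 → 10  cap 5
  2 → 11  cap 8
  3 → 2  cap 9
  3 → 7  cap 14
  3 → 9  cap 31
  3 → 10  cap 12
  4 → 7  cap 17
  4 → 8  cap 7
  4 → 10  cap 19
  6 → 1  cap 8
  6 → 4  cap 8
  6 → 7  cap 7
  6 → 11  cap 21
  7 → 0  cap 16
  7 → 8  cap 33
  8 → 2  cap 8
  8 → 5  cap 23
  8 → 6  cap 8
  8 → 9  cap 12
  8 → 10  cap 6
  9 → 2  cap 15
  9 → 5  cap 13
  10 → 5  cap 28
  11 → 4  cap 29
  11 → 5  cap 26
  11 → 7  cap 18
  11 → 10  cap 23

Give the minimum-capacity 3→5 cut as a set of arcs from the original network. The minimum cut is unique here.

Min-cut arcs: {(3,2), (3,7), (3,10), (9,2), (9,5)} (total capacity 63)

augment #1: 3→9→5 push 13
augment #2: 3→10→5 push 12
augment #3: 3→2→10→5 push 5
augment #4: 3→2→11→5 push 4
augment #5: 3→7→8→5 push 14
augment #6: 3→9→2→11→5 push 4
augment #7: 3→9→2→1→10→5 push 1
augment #8: 3→9→2→6→11→5 push 10
max flow = 63; residual-reachable set from 3 gives S-side
cut edges (S→T): {(3,2), (3,7), (3,10), (9,2), (9,5)} total cap 63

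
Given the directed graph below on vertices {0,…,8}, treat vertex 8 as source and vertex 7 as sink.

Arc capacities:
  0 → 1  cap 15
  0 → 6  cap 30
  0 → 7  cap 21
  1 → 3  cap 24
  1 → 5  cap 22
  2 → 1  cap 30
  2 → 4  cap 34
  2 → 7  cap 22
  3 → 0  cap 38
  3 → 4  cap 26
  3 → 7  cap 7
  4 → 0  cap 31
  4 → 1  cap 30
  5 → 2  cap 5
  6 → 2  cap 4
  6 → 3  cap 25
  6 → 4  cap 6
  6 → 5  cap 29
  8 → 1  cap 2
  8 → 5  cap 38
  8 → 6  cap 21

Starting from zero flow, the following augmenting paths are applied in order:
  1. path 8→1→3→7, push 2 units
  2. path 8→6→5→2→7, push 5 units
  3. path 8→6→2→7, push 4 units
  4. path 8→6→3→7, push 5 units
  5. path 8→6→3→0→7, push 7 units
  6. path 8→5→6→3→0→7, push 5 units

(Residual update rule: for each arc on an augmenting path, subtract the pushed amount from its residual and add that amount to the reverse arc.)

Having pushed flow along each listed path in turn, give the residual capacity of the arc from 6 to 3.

after path 1 (8→1→3→7, push 2): res(6,3)=25
after path 2 (8→6→5→2→7, push 5): res(6,3)=25
after path 3 (8→6→2→7, push 4): res(6,3)=25
after path 4 (8→6→3→7, push 5): res(6,3)=20
after path 5 (8→6→3→0→7, push 7): res(6,3)=13
after path 6 (8→5→6→3→0→7, push 5): res(6,3)=8

Residual capacity of (6,3): 8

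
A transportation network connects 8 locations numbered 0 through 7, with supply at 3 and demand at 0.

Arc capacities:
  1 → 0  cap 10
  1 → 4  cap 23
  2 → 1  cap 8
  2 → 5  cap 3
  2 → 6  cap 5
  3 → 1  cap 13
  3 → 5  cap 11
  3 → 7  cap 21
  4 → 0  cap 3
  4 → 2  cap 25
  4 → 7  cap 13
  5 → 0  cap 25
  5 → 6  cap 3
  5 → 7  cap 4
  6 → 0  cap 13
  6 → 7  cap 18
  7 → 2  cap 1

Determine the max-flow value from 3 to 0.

augment #1: 3→1→0 bottleneck 10, total now 10
augment #2: 3→5→0 bottleneck 11, total now 21
augment #3: 3→1→4→0 bottleneck 3, total now 24
augment #4: 3→7→2→5→0 bottleneck 1, total now 25

Maximum flow value: 25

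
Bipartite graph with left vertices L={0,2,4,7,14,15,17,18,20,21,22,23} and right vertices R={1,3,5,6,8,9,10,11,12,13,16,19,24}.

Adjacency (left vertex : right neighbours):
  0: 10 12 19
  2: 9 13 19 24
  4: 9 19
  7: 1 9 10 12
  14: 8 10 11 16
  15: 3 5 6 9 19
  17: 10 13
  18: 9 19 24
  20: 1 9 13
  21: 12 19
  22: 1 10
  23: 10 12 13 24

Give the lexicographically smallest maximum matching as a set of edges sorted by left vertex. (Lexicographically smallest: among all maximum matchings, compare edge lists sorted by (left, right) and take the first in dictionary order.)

Lex-smallest maximum matching: {(0,10), (2,9), (4,19), (7,1), (14,8), (15,3), (17,13), (18,24), (21,12)}

|M| = 9 (so the lex-smallest maximum matching has 9 edges)
process left vertices in ascending order; for each, take the smallest-labelled available neighbour that still permits 9 edges overall, or leave it unmatched if none does
lex-smallest matching: {0-10, 2-9, 4-19, 7-1, 14-8, 15-3, 17-13, 18-24, 21-12}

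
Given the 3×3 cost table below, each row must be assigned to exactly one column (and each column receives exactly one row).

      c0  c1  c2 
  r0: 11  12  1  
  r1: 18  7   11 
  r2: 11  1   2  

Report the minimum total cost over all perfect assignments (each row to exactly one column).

Minimum assignment cost: 19

optimal assignment: row0→col2 (cost 1), row1→col1 (cost 7), row2→col0 (cost 11)
total = 1 + 7 + 11 = 19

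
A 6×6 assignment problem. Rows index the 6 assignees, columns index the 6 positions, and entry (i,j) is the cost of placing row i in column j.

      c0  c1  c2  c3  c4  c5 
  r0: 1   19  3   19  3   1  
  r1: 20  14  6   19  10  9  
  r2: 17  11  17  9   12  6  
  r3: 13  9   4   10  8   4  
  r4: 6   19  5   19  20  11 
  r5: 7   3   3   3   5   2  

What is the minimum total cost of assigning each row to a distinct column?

optimal assignment: row0→col4 (cost 3), row1→col2 (cost 6), row2→col3 (cost 9), row3→col5 (cost 4), row4→col0 (cost 6), row5→col1 (cost 3)
total = 3 + 6 + 9 + 4 + 6 + 3 = 31

Minimum assignment cost: 31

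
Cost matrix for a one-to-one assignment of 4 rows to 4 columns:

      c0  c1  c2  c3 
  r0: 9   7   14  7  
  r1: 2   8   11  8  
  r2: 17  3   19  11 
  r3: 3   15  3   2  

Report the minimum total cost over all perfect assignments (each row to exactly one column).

Minimum assignment cost: 15

optimal assignment: row0→col3 (cost 7), row1→col0 (cost 2), row2→col1 (cost 3), row3→col2 (cost 3)
total = 7 + 2 + 3 + 3 = 15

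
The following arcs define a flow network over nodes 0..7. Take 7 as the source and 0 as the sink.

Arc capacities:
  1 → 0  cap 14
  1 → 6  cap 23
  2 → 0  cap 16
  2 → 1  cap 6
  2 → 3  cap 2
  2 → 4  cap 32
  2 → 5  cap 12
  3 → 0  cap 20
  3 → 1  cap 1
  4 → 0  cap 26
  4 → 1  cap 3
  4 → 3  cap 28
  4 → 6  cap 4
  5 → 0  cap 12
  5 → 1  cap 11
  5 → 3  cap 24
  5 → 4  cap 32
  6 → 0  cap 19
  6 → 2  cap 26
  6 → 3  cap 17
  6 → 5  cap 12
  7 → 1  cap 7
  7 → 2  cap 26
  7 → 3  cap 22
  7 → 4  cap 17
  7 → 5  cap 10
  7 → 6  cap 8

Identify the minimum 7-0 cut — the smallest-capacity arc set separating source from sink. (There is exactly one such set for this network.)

augment #1: 7→1→0 push 7
augment #2: 7→2→0 push 16
augment #3: 7→3→0 push 20
augment #4: 7→4→0 push 17
augment #5: 7→5→0 push 10
augment #6: 7→6→0 push 8
augment #7: 7→2→1→0 push 6
augment #8: 7→2→4→0 push 4
augment #9: 7→3→1→0 push 1
max flow = 89; residual-reachable set from 7 gives S-side
cut edges (S→T): {(3,0), (3,1), (7,1), (7,2), (7,4), (7,5), (7,6)} total cap 89

Min-cut arcs: {(3,0), (3,1), (7,1), (7,2), (7,4), (7,5), (7,6)} (total capacity 89)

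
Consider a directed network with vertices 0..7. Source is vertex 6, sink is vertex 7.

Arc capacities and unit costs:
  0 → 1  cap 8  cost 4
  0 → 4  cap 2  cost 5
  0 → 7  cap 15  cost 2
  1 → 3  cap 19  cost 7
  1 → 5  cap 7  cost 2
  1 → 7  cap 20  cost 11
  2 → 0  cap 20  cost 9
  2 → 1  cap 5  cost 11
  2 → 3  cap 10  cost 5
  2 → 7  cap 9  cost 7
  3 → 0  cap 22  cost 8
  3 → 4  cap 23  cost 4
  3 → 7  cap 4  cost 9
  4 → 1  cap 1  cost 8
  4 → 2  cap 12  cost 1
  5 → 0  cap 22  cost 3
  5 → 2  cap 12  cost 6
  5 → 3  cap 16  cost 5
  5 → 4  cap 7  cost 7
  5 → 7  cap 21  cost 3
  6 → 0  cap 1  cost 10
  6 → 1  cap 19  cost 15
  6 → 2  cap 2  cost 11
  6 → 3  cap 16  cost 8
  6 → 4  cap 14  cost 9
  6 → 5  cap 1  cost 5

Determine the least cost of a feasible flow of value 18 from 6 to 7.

shortest-cost path #1: 6→5→7 push 1 @ unit cost 8 (adds 8)
shortest-cost path #2: 6→0→7 push 1 @ unit cost 12 (adds 12)
shortest-cost path #3: 6→3→7 push 4 @ unit cost 17 (adds 68)
shortest-cost path #4: 6→4→2→7 push 9 @ unit cost 17 (adds 153)
shortest-cost path #5: 6→3→0→7 push 3 @ unit cost 18 (adds 54)
total cost = 295

Minimum cost for 18 units: 295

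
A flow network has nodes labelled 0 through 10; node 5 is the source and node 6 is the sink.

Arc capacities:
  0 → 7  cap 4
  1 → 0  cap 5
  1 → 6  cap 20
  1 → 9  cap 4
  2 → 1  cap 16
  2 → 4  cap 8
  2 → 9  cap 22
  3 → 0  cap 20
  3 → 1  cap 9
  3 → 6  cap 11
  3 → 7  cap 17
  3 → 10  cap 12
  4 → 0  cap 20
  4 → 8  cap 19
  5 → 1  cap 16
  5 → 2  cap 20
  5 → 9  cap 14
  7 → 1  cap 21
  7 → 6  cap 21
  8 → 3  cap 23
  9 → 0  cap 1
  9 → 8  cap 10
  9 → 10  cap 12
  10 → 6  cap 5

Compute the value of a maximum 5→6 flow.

Maximum flow value: 47

augment #1: 5→1→6 bottleneck 16, total now 16
augment #2: 5→2→1→6 bottleneck 4, total now 20
augment #3: 5→9→10→6 bottleneck 5, total now 25
augment #4: 5→9→0→7→6 bottleneck 1, total now 26
augment #5: 5→9→8→3→6 bottleneck 8, total now 34
augment #6: 5→2→1→0→7→6 bottleneck 3, total now 37
augment #7: 5→2→4→8→3→6 bottleneck 3, total now 40
augment #8: 5→2→4→8→3→7→6 bottleneck 5, total now 45
augment #9: 5→2→9→8→3→7→6 bottleneck 2, total now 47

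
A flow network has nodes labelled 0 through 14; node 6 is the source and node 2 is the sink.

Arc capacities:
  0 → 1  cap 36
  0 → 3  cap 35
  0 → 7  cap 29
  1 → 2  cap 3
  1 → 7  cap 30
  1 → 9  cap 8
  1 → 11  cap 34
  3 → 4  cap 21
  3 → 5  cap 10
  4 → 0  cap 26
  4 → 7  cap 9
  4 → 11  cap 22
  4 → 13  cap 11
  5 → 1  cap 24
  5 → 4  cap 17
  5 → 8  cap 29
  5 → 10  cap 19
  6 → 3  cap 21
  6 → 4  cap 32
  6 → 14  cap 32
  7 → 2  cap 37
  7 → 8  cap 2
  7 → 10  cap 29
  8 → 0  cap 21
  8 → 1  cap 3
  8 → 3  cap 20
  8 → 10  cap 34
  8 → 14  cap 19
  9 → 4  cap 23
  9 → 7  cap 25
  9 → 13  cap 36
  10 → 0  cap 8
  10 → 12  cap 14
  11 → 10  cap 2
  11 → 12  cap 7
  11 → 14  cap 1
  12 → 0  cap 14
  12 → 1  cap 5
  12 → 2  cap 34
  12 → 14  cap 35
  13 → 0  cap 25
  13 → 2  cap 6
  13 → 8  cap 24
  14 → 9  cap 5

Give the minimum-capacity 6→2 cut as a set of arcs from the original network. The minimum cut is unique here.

Min-cut arcs: {(6,3), (6,4), (14,9)} (total capacity 58)

augment #1: 6→4→7→2 push 9
augment #2: 6→4→13→2 push 6
augment #3: 6→3→5→1→2 push 3
augment #4: 6→4→0→7→2 push 17
augment #5: 6→14→9→7→2 push 5
augment #6: 6→3→4→0→7→2 push 6
augment #7: 6→3→4→11→12→2 push 7
augment #8: 6→3→5→10→12→2 push 5
max flow = 58; residual-reachable set from 6 gives S-side
cut edges (S→T): {(6,3), (6,4), (14,9)} total cap 58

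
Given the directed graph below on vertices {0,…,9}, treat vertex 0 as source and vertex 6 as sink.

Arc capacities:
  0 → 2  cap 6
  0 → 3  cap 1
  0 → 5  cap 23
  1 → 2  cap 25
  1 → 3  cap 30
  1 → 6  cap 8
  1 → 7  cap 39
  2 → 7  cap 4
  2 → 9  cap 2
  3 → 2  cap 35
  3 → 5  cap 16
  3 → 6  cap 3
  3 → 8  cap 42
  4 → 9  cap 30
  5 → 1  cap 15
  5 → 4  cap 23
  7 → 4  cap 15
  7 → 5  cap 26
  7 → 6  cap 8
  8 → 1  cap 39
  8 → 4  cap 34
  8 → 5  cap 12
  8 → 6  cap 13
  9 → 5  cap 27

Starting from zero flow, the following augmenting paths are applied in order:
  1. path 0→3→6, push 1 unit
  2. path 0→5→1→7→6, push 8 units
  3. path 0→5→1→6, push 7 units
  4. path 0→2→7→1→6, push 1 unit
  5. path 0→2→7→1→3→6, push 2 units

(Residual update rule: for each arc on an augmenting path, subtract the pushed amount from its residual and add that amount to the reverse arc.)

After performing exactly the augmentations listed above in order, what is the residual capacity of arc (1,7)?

Residual capacity of (1,7): 34

after path 1 (0→3→6, push 1): res(1,7)=39
after path 2 (0→5→1→7→6, push 8): res(1,7)=31
after path 3 (0→5→1→6, push 7): res(1,7)=31
after path 4 (0→2→7→1→6, push 1): res(1,7)=32
after path 5 (0→2→7→1→3→6, push 2): res(1,7)=34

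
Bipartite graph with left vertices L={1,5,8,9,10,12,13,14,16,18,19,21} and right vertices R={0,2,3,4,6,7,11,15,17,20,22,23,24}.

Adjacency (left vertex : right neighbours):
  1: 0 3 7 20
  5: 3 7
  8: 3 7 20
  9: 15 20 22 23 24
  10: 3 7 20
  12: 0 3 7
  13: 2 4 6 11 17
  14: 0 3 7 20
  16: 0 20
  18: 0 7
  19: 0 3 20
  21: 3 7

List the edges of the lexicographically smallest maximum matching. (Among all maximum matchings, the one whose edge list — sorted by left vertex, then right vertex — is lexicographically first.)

|M| = 6 (so the lex-smallest maximum matching has 6 edges)
process left vertices in ascending order; for each, take the smallest-labelled available neighbour that still permits 6 edges overall, or leave it unmatched if none does
lex-smallest matching: {1-0, 5-3, 8-7, 9-15, 10-20, 13-2}

Lex-smallest maximum matching: {(1,0), (5,3), (8,7), (9,15), (10,20), (13,2)}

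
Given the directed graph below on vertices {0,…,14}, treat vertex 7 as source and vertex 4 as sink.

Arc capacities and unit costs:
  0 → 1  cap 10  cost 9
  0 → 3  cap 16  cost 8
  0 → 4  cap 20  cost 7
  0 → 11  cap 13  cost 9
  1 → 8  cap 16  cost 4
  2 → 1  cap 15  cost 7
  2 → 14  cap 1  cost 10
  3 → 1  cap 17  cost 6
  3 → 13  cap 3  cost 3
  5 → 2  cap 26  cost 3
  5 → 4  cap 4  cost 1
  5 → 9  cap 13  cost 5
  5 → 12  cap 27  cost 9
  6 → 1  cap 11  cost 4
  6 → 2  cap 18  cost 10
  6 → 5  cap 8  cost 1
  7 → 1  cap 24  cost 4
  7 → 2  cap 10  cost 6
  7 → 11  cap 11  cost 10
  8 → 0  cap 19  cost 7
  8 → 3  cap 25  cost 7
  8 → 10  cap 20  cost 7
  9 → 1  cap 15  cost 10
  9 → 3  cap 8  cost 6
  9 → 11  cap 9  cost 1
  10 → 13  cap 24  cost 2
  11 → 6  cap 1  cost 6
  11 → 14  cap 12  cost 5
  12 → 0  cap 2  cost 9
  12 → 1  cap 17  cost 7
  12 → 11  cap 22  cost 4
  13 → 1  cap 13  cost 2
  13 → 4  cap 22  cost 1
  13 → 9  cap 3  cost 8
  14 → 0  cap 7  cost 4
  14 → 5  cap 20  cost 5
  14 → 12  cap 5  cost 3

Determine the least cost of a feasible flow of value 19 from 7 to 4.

shortest-cost path #1: 7→1→8→10→13→4 push 16 @ unit cost 18 (adds 288)
shortest-cost path #2: 7→11→6→5→4 push 1 @ unit cost 18 (adds 18)
shortest-cost path #3: 7→11→14→5→4 push 2 @ unit cost 21 (adds 42)
total cost = 348

Minimum cost for 19 units: 348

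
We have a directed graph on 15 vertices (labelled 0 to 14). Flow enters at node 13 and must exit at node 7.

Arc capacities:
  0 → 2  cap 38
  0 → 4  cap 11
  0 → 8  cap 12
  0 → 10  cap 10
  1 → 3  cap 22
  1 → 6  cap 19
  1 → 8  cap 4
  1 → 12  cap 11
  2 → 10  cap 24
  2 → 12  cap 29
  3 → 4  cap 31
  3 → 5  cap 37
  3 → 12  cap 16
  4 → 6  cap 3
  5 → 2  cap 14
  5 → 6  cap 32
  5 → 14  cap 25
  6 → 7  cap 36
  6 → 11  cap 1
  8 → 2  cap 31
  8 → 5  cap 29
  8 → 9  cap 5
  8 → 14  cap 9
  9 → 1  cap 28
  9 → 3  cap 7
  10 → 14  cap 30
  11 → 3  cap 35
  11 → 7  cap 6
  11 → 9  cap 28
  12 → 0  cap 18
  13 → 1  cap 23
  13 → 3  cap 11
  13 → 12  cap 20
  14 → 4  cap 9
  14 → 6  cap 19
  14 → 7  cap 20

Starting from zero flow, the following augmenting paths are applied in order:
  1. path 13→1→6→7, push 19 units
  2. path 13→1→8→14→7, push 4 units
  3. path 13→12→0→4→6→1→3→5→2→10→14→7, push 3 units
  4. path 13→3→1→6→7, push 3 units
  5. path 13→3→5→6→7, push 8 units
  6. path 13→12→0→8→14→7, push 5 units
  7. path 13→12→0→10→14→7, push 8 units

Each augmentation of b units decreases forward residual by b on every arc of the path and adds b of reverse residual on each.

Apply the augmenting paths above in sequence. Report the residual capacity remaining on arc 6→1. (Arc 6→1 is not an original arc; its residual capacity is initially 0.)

after path 1 (13→1→6→7, push 19): res(6,1)=19
after path 2 (13→1→8→14→7, push 4): res(6,1)=19
after path 3 (13→12→0→4→6→1→3→5→2→10→14→7, push 3): res(6,1)=16
after path 4 (13→3→1→6→7, push 3): res(6,1)=19
after path 5 (13→3→5→6→7, push 8): res(6,1)=19
after path 6 (13→12→0→8→14→7, push 5): res(6,1)=19
after path 7 (13→12→0→10→14→7, push 8): res(6,1)=19

Residual capacity of (6,1): 19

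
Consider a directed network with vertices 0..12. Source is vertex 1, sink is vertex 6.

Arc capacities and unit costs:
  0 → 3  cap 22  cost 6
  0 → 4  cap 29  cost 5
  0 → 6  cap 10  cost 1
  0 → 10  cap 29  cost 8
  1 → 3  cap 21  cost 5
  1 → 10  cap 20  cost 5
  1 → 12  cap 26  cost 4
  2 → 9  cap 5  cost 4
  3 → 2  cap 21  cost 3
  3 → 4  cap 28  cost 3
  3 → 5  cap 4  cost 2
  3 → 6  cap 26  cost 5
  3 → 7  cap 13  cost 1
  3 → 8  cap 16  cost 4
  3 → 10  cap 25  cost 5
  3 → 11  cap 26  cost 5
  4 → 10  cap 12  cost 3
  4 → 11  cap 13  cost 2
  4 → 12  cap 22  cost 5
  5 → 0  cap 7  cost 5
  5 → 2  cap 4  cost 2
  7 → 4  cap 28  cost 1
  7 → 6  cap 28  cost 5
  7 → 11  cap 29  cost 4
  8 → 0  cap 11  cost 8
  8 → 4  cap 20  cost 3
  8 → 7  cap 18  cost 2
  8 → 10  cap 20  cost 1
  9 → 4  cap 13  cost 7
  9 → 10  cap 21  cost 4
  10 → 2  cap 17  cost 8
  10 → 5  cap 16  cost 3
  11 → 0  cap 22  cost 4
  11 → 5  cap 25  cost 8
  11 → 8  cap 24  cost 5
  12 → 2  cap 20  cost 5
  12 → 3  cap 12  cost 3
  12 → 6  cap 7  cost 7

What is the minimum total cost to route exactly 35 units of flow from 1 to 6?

Minimum cost for 35 units: 373

shortest-cost path #1: 1→3→6 push 21 @ unit cost 10 (adds 210)
shortest-cost path #2: 1→12→6 push 7 @ unit cost 11 (adds 77)
shortest-cost path #3: 1→12→3→6 push 5 @ unit cost 12 (adds 60)
shortest-cost path #4: 1→12→3→7→6 push 2 @ unit cost 13 (adds 26)
total cost = 373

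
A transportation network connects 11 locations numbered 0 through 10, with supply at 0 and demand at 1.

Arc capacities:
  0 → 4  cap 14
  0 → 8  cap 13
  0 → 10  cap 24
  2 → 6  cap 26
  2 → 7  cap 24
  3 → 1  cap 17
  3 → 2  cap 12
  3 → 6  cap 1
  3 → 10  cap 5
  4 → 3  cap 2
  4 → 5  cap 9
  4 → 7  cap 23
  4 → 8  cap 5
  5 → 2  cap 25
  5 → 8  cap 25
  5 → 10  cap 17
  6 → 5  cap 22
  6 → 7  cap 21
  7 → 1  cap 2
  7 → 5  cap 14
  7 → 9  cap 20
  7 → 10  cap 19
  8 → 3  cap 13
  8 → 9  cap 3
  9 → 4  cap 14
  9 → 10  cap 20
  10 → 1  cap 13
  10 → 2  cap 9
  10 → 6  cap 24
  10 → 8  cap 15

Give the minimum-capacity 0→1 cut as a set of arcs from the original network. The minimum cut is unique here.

Min-cut arcs: {(4,3), (7,1), (8,3), (10,1)} (total capacity 30)

augment #1: 0→10→1 push 13
augment #2: 0→4→3→1 push 2
augment #3: 0→4→7→1 push 2
augment #4: 0→8→3→1 push 13
max flow = 30; residual-reachable set from 0 gives S-side
cut edges (S→T): {(4,3), (7,1), (8,3), (10,1)} total cap 30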